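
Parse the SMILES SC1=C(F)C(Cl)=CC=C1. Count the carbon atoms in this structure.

Count every carbon token in the SMILES (each C, including those in ring-closure positions and inside branches).
Carbon count: 6.

6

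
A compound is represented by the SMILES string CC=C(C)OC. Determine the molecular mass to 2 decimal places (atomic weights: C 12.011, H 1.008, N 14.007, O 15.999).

86.13 g/mol

First, the molecular formula is C5H10O (counting implicit H from valence).
  C: 5 × 12.011 = 60.055
  H: 10 × 1.008 = 10.080
  O: 1 × 15.999 = 15.999
Sum: 5×12.011 + 10×1.008 + 1×15.999 = 86.134 → 86.13 g/mol.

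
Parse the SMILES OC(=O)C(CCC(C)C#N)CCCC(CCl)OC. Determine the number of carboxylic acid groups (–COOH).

The carboxylic acid motif appears at heavy-atom position 2 in the SMILES.
Other groups present: 1 ether, 1 nitrile.
Carboxylic acid count: 1.

1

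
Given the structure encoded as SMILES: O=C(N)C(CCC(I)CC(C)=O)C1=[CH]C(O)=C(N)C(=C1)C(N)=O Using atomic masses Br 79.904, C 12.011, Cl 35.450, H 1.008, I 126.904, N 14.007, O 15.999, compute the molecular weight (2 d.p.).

First, the molecular formula is C15H20IN3O4 (counting implicit H from valence).
  C: 15 × 12.011 = 180.165
  H: 20 × 1.008 = 20.160
  I: 1 × 126.904 = 126.904
  N: 3 × 14.007 = 42.021
  O: 4 × 15.999 = 63.996
Sum: 15×12.011 + 20×1.008 + 1×126.904 + 3×14.007 + 4×15.999 = 433.246 → 433.25 g/mol.

433.25 g/mol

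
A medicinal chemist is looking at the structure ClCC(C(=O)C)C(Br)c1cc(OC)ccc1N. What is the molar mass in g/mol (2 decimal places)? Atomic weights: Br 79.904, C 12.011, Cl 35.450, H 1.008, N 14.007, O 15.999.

320.61 g/mol

First, the molecular formula is C12H15BrClNO2 (counting implicit H from valence).
  Br: 1 × 79.904 = 79.904
  C: 12 × 12.011 = 144.132
  Cl: 1 × 35.450 = 35.450
  H: 15 × 1.008 = 15.120
  N: 1 × 14.007 = 14.007
  O: 2 × 15.999 = 31.998
Sum: 1×79.904 + 12×12.011 + 1×35.450 + 15×1.008 + 1×14.007 + 2×15.999 = 320.611 → 320.61 g/mol.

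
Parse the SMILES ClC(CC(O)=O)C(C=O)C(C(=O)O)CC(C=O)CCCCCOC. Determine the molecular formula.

C16H25ClO7

Walk through each heavy atom and fill implicit hydrogens from standard valence (C 4, N 3, O 2, S 2, halogen 1):
  atom 1: Cl (halogen, monovalent) → 0 H
  atom 2: C, bond orders sum to 3 (valence 4) → 1 H
  atom 3: C, bond orders sum to 2 (valence 4) → 2 H
  atom 4: C, bond orders sum to 4 (valence 4) → 0 H
  atom 5: O, bond orders sum to 1 (valence 2) → 1 H
  atom 6: O, bond orders sum to 2 (valence 2) → 0 H
  atom 7: C, bond orders sum to 3 (valence 4) → 1 H
  atom 8: C, bond orders sum to 3 (valence 4) → 1 H
  atom 9: O, bond orders sum to 2 (valence 2) → 0 H
  atom 10: C, bond orders sum to 3 (valence 4) → 1 H
  atom 11: C, bond orders sum to 4 (valence 4) → 0 H
  atom 12: O, bond orders sum to 2 (valence 2) → 0 H
  atom 13: O, bond orders sum to 1 (valence 2) → 1 H
  atom 14: C, bond orders sum to 2 (valence 4) → 2 H
  atom 15: C, bond orders sum to 3 (valence 4) → 1 H
  atom 16: C, bond orders sum to 3 (valence 4) → 1 H
  atom 17: O, bond orders sum to 2 (valence 2) → 0 H
  atom 18: C, bond orders sum to 2 (valence 4) → 2 H
  atom 19: C, bond orders sum to 2 (valence 4) → 2 H
  atom 20: C, bond orders sum to 2 (valence 4) → 2 H
  atom 21: C, bond orders sum to 2 (valence 4) → 2 H
  atom 22: C, bond orders sum to 2 (valence 4) → 2 H
  atom 23: O, bond orders sum to 2 (valence 2) → 0 H
  atom 24: C, bond orders sum to 1 (valence 4) → 3 H
Totals → C:16, H:25, Cl:1, O:7.
In Hill order: C16H25ClO7.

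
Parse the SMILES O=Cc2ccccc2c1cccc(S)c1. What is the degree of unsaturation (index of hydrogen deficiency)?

Molecular formula: C13H10OS.
DoU = (2C + 2 + N − H − X) / 2, where X is the halogen count and O/S are ignored.
    = (2·13 + 2 + 0 − 10 − 0) / 2 = 18 / 2 = 9.

9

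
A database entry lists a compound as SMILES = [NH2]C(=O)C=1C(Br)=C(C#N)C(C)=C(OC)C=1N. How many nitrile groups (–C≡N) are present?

1

The nitrile motif appears at heavy-atom position 8 in the SMILES.
Other groups present: 1 amide, 1 ether, 1 primary amine.
Nitrile count: 1.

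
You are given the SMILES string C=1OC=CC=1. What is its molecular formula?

C4H4O

Walk through each heavy atom and fill implicit hydrogens from standard valence (C 4, N 3, O 2, S 2, halogen 1):
  atom 1: C, bond orders sum to 3 (valence 4) → 1 H
  atom 2: O, bond orders sum to 2 (valence 2) → 0 H
  atom 3: C, bond orders sum to 3 (valence 4) → 1 H
  atom 4: C, bond orders sum to 3 (valence 4) → 1 H
  atom 5: C, bond orders sum to 3 (valence 4) → 1 H
Totals → C:4, H:4, O:1.
In Hill order: C4H4O.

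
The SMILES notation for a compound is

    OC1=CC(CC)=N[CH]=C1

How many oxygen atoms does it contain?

1

Scan the SMILES for O atoms (remember two-letter symbols like Cl and Br are single atoms).
Oxygen count: 1.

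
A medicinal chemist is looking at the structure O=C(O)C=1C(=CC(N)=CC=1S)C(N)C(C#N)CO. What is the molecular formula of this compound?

C11H13N3O3S

Walk through each heavy atom and fill implicit hydrogens from standard valence (C 4, N 3, O 2, S 2, halogen 1):
  atom 1: O, bond orders sum to 2 (valence 2) → 0 H
  atom 2: C, bond orders sum to 4 (valence 4) → 0 H
  atom 3: O, bond orders sum to 1 (valence 2) → 1 H
  atom 4: C, bond orders sum to 4 (valence 4) → 0 H
  atom 5: C, bond orders sum to 4 (valence 4) → 0 H
  atom 6: C, bond orders sum to 3 (valence 4) → 1 H
  atom 7: C, bond orders sum to 4 (valence 4) → 0 H
  atom 8: N, bond orders sum to 1 (valence 3) → 2 H
  atom 9: C, bond orders sum to 3 (valence 4) → 1 H
  atom 10: C, bond orders sum to 4 (valence 4) → 0 H
  atom 11: S, bond orders sum to 1 (valence 2) → 1 H
  atom 12: C, bond orders sum to 3 (valence 4) → 1 H
  atom 13: N, bond orders sum to 1 (valence 3) → 2 H
  atom 14: C, bond orders sum to 3 (valence 4) → 1 H
  atom 15: C, bond orders sum to 4 (valence 4) → 0 H
  atom 16: N, bond orders sum to 3 (valence 3) → 0 H
  atom 17: C, bond orders sum to 2 (valence 4) → 2 H
  atom 18: O, bond orders sum to 1 (valence 2) → 1 H
Totals → C:11, H:13, N:3, O:3, S:1.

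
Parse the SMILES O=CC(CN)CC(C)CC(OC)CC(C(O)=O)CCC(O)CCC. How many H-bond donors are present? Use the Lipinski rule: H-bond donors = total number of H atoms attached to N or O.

4

Donors: find every N or O and count the H atoms it carries.
  atom 1 (O): bond orders sum to 2 → 0 H
  atom 5 (N): bond orders sum to 1 → 2 H
  atom 11 (O): bond orders sum to 2 → 0 H
  atom 16 (O): bond orders sum to 1 → 1 H
  atom 17 (O): bond orders sum to 2 → 0 H
  atom 21 (O): bond orders sum to 1 → 1 H
Lipinski HBD = 4.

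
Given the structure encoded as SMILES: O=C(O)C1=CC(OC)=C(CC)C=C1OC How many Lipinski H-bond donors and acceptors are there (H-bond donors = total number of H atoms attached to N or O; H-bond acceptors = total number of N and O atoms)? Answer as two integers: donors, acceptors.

Donors: find every N or O and count the H atoms it carries.
  atom 1 (O): bond orders sum to 2 → 0 H
  atom 3 (O): bond orders sum to 1 → 1 H
  atom 7 (O): bond orders sum to 2 → 0 H
  atom 14 (O): bond orders sum to 2 → 0 H
Lipinski HBD = 1.
Acceptors: N atoms = 0, O atoms = 4 → HBA = 4.

1, 4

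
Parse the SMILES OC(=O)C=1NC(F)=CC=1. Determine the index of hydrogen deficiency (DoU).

Degree of unsaturation = (number of rings) + (number of π bonds).
Ring closures in the SMILES: 1.
π bonds: 3 double bonds (each 1 DoU) → 3 DoU from unsaturation.
Total DoU = 1 + 3 = 4.

4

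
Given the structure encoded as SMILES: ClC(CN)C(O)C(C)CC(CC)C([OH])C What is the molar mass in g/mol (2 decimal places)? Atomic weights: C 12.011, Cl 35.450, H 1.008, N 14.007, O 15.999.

First, the molecular formula is C11H24ClNO2 (counting implicit H from valence).
  C: 11 × 12.011 = 132.121
  Cl: 1 × 35.450 = 35.450
  H: 24 × 1.008 = 24.192
  N: 1 × 14.007 = 14.007
  O: 2 × 15.999 = 31.998
Sum: 11×12.011 + 1×35.450 + 24×1.008 + 1×14.007 + 2×15.999 = 237.768 → 237.77 g/mol.

237.77 g/mol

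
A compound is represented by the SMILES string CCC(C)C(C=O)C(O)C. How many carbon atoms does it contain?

Count every carbon token in the SMILES (each C, including those in ring-closure positions and inside branches).
Carbon count: 8.

8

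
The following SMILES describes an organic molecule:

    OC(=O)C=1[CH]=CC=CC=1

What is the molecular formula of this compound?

Walk through each heavy atom and fill implicit hydrogens from standard valence (C 4, N 3, O 2, S 2, halogen 1):
  atom 1: O, bond orders sum to 1 (valence 2) → 1 H
  atom 2: C, bond orders sum to 4 (valence 4) → 0 H
  atom 3: O, bond orders sum to 2 (valence 2) → 0 H
  atom 4: C, bond orders sum to 4 (valence 4) → 0 H
  atom 5: C with explicit H count 1
  atom 6: C, bond orders sum to 3 (valence 4) → 1 H
  atom 7: C, bond orders sum to 3 (valence 4) → 1 H
  atom 8: C, bond orders sum to 3 (valence 4) → 1 H
  atom 9: C, bond orders sum to 3 (valence 4) → 1 H
Totals → C:7, H:6, O:2.
In Hill order: C7H6O2.

C7H6O2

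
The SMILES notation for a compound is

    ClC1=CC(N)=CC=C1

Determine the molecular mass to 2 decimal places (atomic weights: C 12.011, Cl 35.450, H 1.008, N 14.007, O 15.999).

127.57 g/mol

First, the molecular formula is C6H6ClN (counting implicit H from valence).
  C: 6 × 12.011 = 72.066
  Cl: 1 × 35.450 = 35.450
  H: 6 × 1.008 = 6.048
  N: 1 × 14.007 = 14.007
Sum: 6×12.011 + 1×35.450 + 6×1.008 + 1×14.007 = 127.571 → 127.57 g/mol.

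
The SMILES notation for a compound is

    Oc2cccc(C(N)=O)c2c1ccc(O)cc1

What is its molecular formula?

C13H11NO3

Walk through each heavy atom and fill implicit hydrogens from standard valence (C 4, N 3, O 2, S 2, halogen 1); for lowercase aromatic atoms, an aromatic c carries 1 H when it has two neighbours and 0 H with three, and aromatic n carries 0 H:
  atom 1: O, bond orders sum to 1 (valence 2) → 1 H
  atom 2: aromatic c, 3 neighbours → 0 H
  atom 3: aromatic c, 2 neighbours → 1 H
  atom 4: aromatic c, 2 neighbours → 1 H
  atom 5: aromatic c, 2 neighbours → 1 H
  atom 6: aromatic c, 3 neighbours → 0 H
  atom 7: C, bond orders sum to 4 (valence 4) → 0 H
  atom 8: N, bond orders sum to 1 (valence 3) → 2 H
  atom 9: O, bond orders sum to 2 (valence 2) → 0 H
  atom 10: aromatic c, 3 neighbours → 0 H
  atom 11: aromatic c, 3 neighbours → 0 H
  atom 12: aromatic c, 2 neighbours → 1 H
  atom 13: aromatic c, 2 neighbours → 1 H
  atom 14: aromatic c, 3 neighbours → 0 H
  atom 15: O, bond orders sum to 1 (valence 2) → 1 H
  atom 16: aromatic c, 2 neighbours → 1 H
  atom 17: aromatic c, 2 neighbours → 1 H
Totals → C:13, H:11, N:1, O:3.
In Hill order: C13H11NO3.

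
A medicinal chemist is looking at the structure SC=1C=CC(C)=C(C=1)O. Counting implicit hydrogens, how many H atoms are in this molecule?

8

Walk through each heavy atom and fill implicit hydrogens from standard valence (C 4, N 3, O 2, S 2, halogen 1):
  atom 1: S, bond orders sum to 1 (valence 2) → 1 H
  atom 2: C, bond orders sum to 4 (valence 4) → 0 H
  atom 3: C, bond orders sum to 3 (valence 4) → 1 H
  atom 4: C, bond orders sum to 3 (valence 4) → 1 H
  atom 5: C, bond orders sum to 4 (valence 4) → 0 H
  atom 6: C, bond orders sum to 1 (valence 4) → 3 H
  atom 7: C, bond orders sum to 4 (valence 4) → 0 H
  atom 8: C, bond orders sum to 3 (valence 4) → 1 H
  atom 9: O, bond orders sum to 1 (valence 2) → 1 H
Total hydrogens: 8.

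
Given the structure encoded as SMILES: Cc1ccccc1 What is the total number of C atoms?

7

Count every carbon token in the SMILES (each C, including those in ring-closure positions and inside branches).
Carbon count: 7.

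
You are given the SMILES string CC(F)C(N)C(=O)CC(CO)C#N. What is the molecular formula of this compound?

Walk through each heavy atom and fill implicit hydrogens from standard valence (C 4, N 3, O 2, S 2, halogen 1):
  atom 1: C, bond orders sum to 1 (valence 4) → 3 H
  atom 2: C, bond orders sum to 3 (valence 4) → 1 H
  atom 3: F (halogen, monovalent) → 0 H
  atom 4: C, bond orders sum to 3 (valence 4) → 1 H
  atom 5: N, bond orders sum to 1 (valence 3) → 2 H
  atom 6: C, bond orders sum to 4 (valence 4) → 0 H
  atom 7: O, bond orders sum to 2 (valence 2) → 0 H
  atom 8: C, bond orders sum to 2 (valence 4) → 2 H
  atom 9: C, bond orders sum to 3 (valence 4) → 1 H
  atom 10: C, bond orders sum to 2 (valence 4) → 2 H
  atom 11: O, bond orders sum to 1 (valence 2) → 1 H
  atom 12: C, bond orders sum to 4 (valence 4) → 0 H
  atom 13: N, bond orders sum to 3 (valence 3) → 0 H
Totals → C:8, H:13, F:1, N:2, O:2.

C8H13FN2O2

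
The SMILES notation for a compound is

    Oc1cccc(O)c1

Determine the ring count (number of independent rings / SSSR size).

1

In SMILES, each pair of matching ring-closure digits denotes one ring-closing bond; the number of such bonds equals the number of independent rings.
Ring-closure bonds here: 1.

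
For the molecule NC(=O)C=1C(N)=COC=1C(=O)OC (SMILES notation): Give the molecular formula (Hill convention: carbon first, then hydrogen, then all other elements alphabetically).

C7H8N2O4

Walk through each heavy atom and fill implicit hydrogens from standard valence (C 4, N 3, O 2, S 2, halogen 1):
  atom 1: N, bond orders sum to 1 (valence 3) → 2 H
  atom 2: C, bond orders sum to 4 (valence 4) → 0 H
  atom 3: O, bond orders sum to 2 (valence 2) → 0 H
  atom 4: C, bond orders sum to 4 (valence 4) → 0 H
  atom 5: C, bond orders sum to 4 (valence 4) → 0 H
  atom 6: N, bond orders sum to 1 (valence 3) → 2 H
  atom 7: C, bond orders sum to 3 (valence 4) → 1 H
  atom 8: O, bond orders sum to 2 (valence 2) → 0 H
  atom 9: C, bond orders sum to 4 (valence 4) → 0 H
  atom 10: C, bond orders sum to 4 (valence 4) → 0 H
  atom 11: O, bond orders sum to 2 (valence 2) → 0 H
  atom 12: O, bond orders sum to 2 (valence 2) → 0 H
  atom 13: C, bond orders sum to 1 (valence 4) → 3 H
Totals → C:7, H:8, N:2, O:4.
In Hill order: C7H8N2O4.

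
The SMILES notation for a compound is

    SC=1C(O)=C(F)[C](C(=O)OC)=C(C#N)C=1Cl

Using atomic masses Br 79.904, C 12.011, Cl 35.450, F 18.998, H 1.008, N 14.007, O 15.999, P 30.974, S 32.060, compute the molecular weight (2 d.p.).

261.65 g/mol

First, the molecular formula is C9H5ClFNO3S (counting implicit H from valence).
  C: 9 × 12.011 = 108.099
  Cl: 1 × 35.450 = 35.450
  F: 1 × 18.998 = 18.998
  H: 5 × 1.008 = 5.040
  N: 1 × 14.007 = 14.007
  O: 3 × 15.999 = 47.997
  S: 1 × 32.060 = 32.060
Sum: 9×12.011 + 1×35.450 + 1×18.998 + 5×1.008 + 1×14.007 + 3×15.999 + 1×32.060 = 261.651 → 261.65 g/mol.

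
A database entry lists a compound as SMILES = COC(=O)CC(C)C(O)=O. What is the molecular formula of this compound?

C6H10O4

Walk through each heavy atom and fill implicit hydrogens from standard valence (C 4, N 3, O 2, S 2, halogen 1):
  atom 1: C, bond orders sum to 1 (valence 4) → 3 H
  atom 2: O, bond orders sum to 2 (valence 2) → 0 H
  atom 3: C, bond orders sum to 4 (valence 4) → 0 H
  atom 4: O, bond orders sum to 2 (valence 2) → 0 H
  atom 5: C, bond orders sum to 2 (valence 4) → 2 H
  atom 6: C, bond orders sum to 3 (valence 4) → 1 H
  atom 7: C, bond orders sum to 1 (valence 4) → 3 H
  atom 8: C, bond orders sum to 4 (valence 4) → 0 H
  atom 9: O, bond orders sum to 1 (valence 2) → 1 H
  atom 10: O, bond orders sum to 2 (valence 2) → 0 H
Totals → C:6, H:10, O:4.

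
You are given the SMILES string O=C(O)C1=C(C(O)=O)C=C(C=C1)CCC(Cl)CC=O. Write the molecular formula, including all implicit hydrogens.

Walk through each heavy atom and fill implicit hydrogens from standard valence (C 4, N 3, O 2, S 2, halogen 1):
  atom 1: O, bond orders sum to 2 (valence 2) → 0 H
  atom 2: C, bond orders sum to 4 (valence 4) → 0 H
  atom 3: O, bond orders sum to 1 (valence 2) → 1 H
  atom 4: C, bond orders sum to 4 (valence 4) → 0 H
  atom 5: C, bond orders sum to 4 (valence 4) → 0 H
  atom 6: C, bond orders sum to 4 (valence 4) → 0 H
  atom 7: O, bond orders sum to 1 (valence 2) → 1 H
  atom 8: O, bond orders sum to 2 (valence 2) → 0 H
  atom 9: C, bond orders sum to 3 (valence 4) → 1 H
  atom 10: C, bond orders sum to 4 (valence 4) → 0 H
  atom 11: C, bond orders sum to 3 (valence 4) → 1 H
  atom 12: C, bond orders sum to 3 (valence 4) → 1 H
  atom 13: C, bond orders sum to 2 (valence 4) → 2 H
  atom 14: C, bond orders sum to 2 (valence 4) → 2 H
  atom 15: C, bond orders sum to 3 (valence 4) → 1 H
  atom 16: Cl (halogen, monovalent) → 0 H
  atom 17: C, bond orders sum to 2 (valence 4) → 2 H
  atom 18: C, bond orders sum to 3 (valence 4) → 1 H
  atom 19: O, bond orders sum to 2 (valence 2) → 0 H
Totals → C:13, H:13, Cl:1, O:5.
In Hill order: C13H13ClO5.

C13H13ClO5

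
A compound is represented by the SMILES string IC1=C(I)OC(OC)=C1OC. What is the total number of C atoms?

Count every carbon token in the SMILES (each C, including those in ring-closure positions and inside branches).
Carbon count: 6.

6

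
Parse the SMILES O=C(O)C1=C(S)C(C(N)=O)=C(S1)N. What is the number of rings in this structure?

1

In SMILES, each pair of matching ring-closure digits denotes one ring-closing bond; the number of such bonds equals the number of independent rings.
Ring-closure bonds here: 1.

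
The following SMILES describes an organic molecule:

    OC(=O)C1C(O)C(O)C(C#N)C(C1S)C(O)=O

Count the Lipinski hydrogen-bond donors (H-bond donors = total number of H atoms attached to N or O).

4

Donors: find every N or O and count the H atoms it carries.
  atom 1 (O): bond orders sum to 1 → 1 H
  atom 3 (O): bond orders sum to 2 → 0 H
  atom 6 (O): bond orders sum to 1 → 1 H
  atom 8 (O): bond orders sum to 1 → 1 H
  atom 11 (N): bond orders sum to 3 → 0 H
  atom 16 (O): bond orders sum to 1 → 1 H
  atom 17 (O): bond orders sum to 2 → 0 H
Lipinski HBD = 4.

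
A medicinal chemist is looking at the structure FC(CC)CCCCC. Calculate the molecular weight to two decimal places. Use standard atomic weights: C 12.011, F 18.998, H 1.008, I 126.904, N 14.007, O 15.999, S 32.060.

First, the molecular formula is C8H17F (counting implicit H from valence).
  C: 8 × 12.011 = 96.088
  F: 1 × 18.998 = 18.998
  H: 17 × 1.008 = 17.136
Sum: 8×12.011 + 1×18.998 + 17×1.008 = 132.222 → 132.22 g/mol.

132.22 g/mol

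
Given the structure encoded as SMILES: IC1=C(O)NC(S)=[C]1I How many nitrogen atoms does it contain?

Scan the SMILES for N atoms (remember two-letter symbols like Cl and Br are single atoms).
Nitrogen count: 1.

1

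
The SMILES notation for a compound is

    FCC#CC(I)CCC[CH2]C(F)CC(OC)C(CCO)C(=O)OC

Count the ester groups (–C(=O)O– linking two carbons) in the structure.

The ester motif appears at heavy-atom position 21 in the SMILES.
Other groups present: 1 alkyne, 1 ether, 1 hydroxyl.
Ester count: 1.

1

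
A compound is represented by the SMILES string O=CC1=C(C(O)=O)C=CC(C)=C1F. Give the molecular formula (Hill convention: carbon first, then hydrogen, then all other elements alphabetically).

Walk through each heavy atom and fill implicit hydrogens from standard valence (C 4, N 3, O 2, S 2, halogen 1):
  atom 1: O, bond orders sum to 2 (valence 2) → 0 H
  atom 2: C, bond orders sum to 3 (valence 4) → 1 H
  atom 3: C, bond orders sum to 4 (valence 4) → 0 H
  atom 4: C, bond orders sum to 4 (valence 4) → 0 H
  atom 5: C, bond orders sum to 4 (valence 4) → 0 H
  atom 6: O, bond orders sum to 1 (valence 2) → 1 H
  atom 7: O, bond orders sum to 2 (valence 2) → 0 H
  atom 8: C, bond orders sum to 3 (valence 4) → 1 H
  atom 9: C, bond orders sum to 3 (valence 4) → 1 H
  atom 10: C, bond orders sum to 4 (valence 4) → 0 H
  atom 11: C, bond orders sum to 1 (valence 4) → 3 H
  atom 12: C, bond orders sum to 4 (valence 4) → 0 H
  atom 13: F (halogen, monovalent) → 0 H
Totals → C:9, H:7, F:1, O:3.

C9H7FO3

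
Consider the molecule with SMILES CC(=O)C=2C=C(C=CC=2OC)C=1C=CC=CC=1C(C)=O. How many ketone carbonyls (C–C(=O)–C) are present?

The ketone motif appears at heavy-atom positions 2, 18 in the SMILES.
Other groups present: 1 ether.
Ketone count: 2.

2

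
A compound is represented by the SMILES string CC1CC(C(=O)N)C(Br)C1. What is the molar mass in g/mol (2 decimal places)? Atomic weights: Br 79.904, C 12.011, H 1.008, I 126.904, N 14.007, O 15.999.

First, the molecular formula is C7H12BrNO (counting implicit H from valence).
  Br: 1 × 79.904 = 79.904
  C: 7 × 12.011 = 84.077
  H: 12 × 1.008 = 12.096
  N: 1 × 14.007 = 14.007
  O: 1 × 15.999 = 15.999
Sum: 1×79.904 + 7×12.011 + 12×1.008 + 1×14.007 + 1×15.999 = 206.083 → 206.08 g/mol.

206.08 g/mol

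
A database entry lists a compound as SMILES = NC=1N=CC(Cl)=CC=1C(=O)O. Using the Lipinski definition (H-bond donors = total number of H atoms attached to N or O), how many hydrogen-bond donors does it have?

3

Donors: find every N or O and count the H atoms it carries.
  atom 1 (N): bond orders sum to 1 → 2 H
  atom 3 (N): bond orders sum to 3 → 0 H
  atom 10 (O): bond orders sum to 2 → 0 H
  atom 11 (O): bond orders sum to 1 → 1 H
Lipinski HBD = 3.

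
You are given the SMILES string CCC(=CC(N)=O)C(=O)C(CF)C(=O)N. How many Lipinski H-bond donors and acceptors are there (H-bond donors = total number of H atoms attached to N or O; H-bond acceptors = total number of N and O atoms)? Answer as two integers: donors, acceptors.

Donors: find every N or O and count the H atoms it carries.
  atom 6 (N): bond orders sum to 1 → 2 H
  atom 7 (O): bond orders sum to 2 → 0 H
  atom 9 (O): bond orders sum to 2 → 0 H
  atom 14 (O): bond orders sum to 2 → 0 H
  atom 15 (N): bond orders sum to 1 → 2 H
Lipinski HBD = 4.
Acceptors: N atoms = 2, O atoms = 3 → HBA = 5.

4, 5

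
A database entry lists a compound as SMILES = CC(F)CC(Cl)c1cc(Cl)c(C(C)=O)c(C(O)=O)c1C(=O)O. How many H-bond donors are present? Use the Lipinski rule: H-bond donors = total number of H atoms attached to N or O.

2

Donors: find every N or O and count the H atoms it carries.
  atom 14 (O): bond orders sum to 2 → 0 H
  atom 17 (O): bond orders sum to 1 → 1 H
  atom 18 (O): bond orders sum to 2 → 0 H
  atom 21 (O): bond orders sum to 2 → 0 H
  atom 22 (O): bond orders sum to 1 → 1 H
Lipinski HBD = 2.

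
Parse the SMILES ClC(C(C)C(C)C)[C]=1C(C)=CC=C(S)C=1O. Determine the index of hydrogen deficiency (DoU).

Molecular formula: C13H19ClOS.
DoU = (2C + 2 + N − H − X) / 2, where X is the halogen count and O/S are ignored.
    = (2·13 + 2 + 0 − 19 − 1) / 2 = 8 / 2 = 4.

4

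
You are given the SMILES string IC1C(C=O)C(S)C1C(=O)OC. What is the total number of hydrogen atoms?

9

Walk through each heavy atom and fill implicit hydrogens from standard valence (C 4, N 3, O 2, S 2, halogen 1):
  atom 1: I (halogen, monovalent) → 0 H
  atom 2: C, bond orders sum to 3 (valence 4) → 1 H
  atom 3: C, bond orders sum to 3 (valence 4) → 1 H
  atom 4: C, bond orders sum to 3 (valence 4) → 1 H
  atom 5: O, bond orders sum to 2 (valence 2) → 0 H
  atom 6: C, bond orders sum to 3 (valence 4) → 1 H
  atom 7: S, bond orders sum to 1 (valence 2) → 1 H
  atom 8: C, bond orders sum to 3 (valence 4) → 1 H
  atom 9: C, bond orders sum to 4 (valence 4) → 0 H
  atom 10: O, bond orders sum to 2 (valence 2) → 0 H
  atom 11: O, bond orders sum to 2 (valence 2) → 0 H
  atom 12: C, bond orders sum to 1 (valence 4) → 3 H
Total hydrogens: 9.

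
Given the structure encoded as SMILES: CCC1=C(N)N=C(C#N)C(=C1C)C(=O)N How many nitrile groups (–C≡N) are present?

1

The nitrile motif appears at heavy-atom position 8 in the SMILES.
Other groups present: 1 amide, 1 primary amine.
Nitrile count: 1.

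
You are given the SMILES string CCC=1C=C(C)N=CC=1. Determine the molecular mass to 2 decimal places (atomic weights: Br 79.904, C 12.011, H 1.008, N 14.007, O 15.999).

121.18 g/mol

First, the molecular formula is C8H11N (counting implicit H from valence).
  C: 8 × 12.011 = 96.088
  H: 11 × 1.008 = 11.088
  N: 1 × 14.007 = 14.007
Sum: 8×12.011 + 11×1.008 + 1×14.007 = 121.183 → 121.18 g/mol.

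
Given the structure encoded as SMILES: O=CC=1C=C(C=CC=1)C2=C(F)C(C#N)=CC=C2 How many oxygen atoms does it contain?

1

Scan the SMILES for O atoms (remember two-letter symbols like Cl and Br are single atoms).
Oxygen count: 1.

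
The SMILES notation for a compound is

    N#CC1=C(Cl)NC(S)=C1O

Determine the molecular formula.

C5H3ClN2OS

Walk through each heavy atom and fill implicit hydrogens from standard valence (C 4, N 3, O 2, S 2, halogen 1):
  atom 1: N, bond orders sum to 3 (valence 3) → 0 H
  atom 2: C, bond orders sum to 4 (valence 4) → 0 H
  atom 3: C, bond orders sum to 4 (valence 4) → 0 H
  atom 4: C, bond orders sum to 4 (valence 4) → 0 H
  atom 5: Cl (halogen, monovalent) → 0 H
  atom 6: N, bond orders sum to 2 (valence 3) → 1 H
  atom 7: C, bond orders sum to 4 (valence 4) → 0 H
  atom 8: S, bond orders sum to 1 (valence 2) → 1 H
  atom 9: C, bond orders sum to 4 (valence 4) → 0 H
  atom 10: O, bond orders sum to 1 (valence 2) → 1 H
Totals → C:5, H:3, Cl:1, N:2, O:1, S:1.
In Hill order: C5H3ClN2OS.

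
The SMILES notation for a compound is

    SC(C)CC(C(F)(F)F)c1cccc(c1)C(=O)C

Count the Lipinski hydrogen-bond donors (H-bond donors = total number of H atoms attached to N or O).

0

Donors: find every N or O and count the H atoms it carries.
  atom 17 (O): bond orders sum to 2 → 0 H
Lipinski HBD = 0.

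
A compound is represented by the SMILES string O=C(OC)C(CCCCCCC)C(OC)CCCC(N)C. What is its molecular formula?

C17H35NO3

Walk through each heavy atom and fill implicit hydrogens from standard valence (C 4, N 3, O 2, S 2, halogen 1):
  atom 1: O, bond orders sum to 2 (valence 2) → 0 H
  atom 2: C, bond orders sum to 4 (valence 4) → 0 H
  atom 3: O, bond orders sum to 2 (valence 2) → 0 H
  atom 4: C, bond orders sum to 1 (valence 4) → 3 H
  atom 5: C, bond orders sum to 3 (valence 4) → 1 H
  atom 6: C, bond orders sum to 2 (valence 4) → 2 H
  atom 7: C, bond orders sum to 2 (valence 4) → 2 H
  atom 8: C, bond orders sum to 2 (valence 4) → 2 H
  atom 9: C, bond orders sum to 2 (valence 4) → 2 H
  atom 10: C, bond orders sum to 2 (valence 4) → 2 H
  atom 11: C, bond orders sum to 2 (valence 4) → 2 H
  atom 12: C, bond orders sum to 1 (valence 4) → 3 H
  atom 13: C, bond orders sum to 3 (valence 4) → 1 H
  atom 14: O, bond orders sum to 2 (valence 2) → 0 H
  atom 15: C, bond orders sum to 1 (valence 4) → 3 H
  atom 16: C, bond orders sum to 2 (valence 4) → 2 H
  atom 17: C, bond orders sum to 2 (valence 4) → 2 H
  atom 18: C, bond orders sum to 2 (valence 4) → 2 H
  atom 19: C, bond orders sum to 3 (valence 4) → 1 H
  atom 20: N, bond orders sum to 1 (valence 3) → 2 H
  atom 21: C, bond orders sum to 1 (valence 4) → 3 H
Totals → C:17, H:35, N:1, O:3.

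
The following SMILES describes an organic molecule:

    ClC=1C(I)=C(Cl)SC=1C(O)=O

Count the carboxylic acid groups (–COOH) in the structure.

The carboxylic acid motif appears at heavy-atom position 9 in the SMILES.
Carboxylic acid count: 1.

1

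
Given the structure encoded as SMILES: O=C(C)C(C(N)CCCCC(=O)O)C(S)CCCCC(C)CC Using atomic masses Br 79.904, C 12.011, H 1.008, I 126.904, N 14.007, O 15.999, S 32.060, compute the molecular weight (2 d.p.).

First, the molecular formula is C18H35NO3S (counting implicit H from valence).
  C: 18 × 12.011 = 216.198
  H: 35 × 1.008 = 35.280
  N: 1 × 14.007 = 14.007
  O: 3 × 15.999 = 47.997
  S: 1 × 32.060 = 32.060
Sum: 18×12.011 + 35×1.008 + 1×14.007 + 3×15.999 + 1×32.060 = 345.542 → 345.54 g/mol.

345.54 g/mol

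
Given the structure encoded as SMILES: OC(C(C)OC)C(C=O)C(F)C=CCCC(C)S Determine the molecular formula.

Walk through each heavy atom and fill implicit hydrogens from standard valence (C 4, N 3, O 2, S 2, halogen 1):
  atom 1: O, bond orders sum to 1 (valence 2) → 1 H
  atom 2: C, bond orders sum to 3 (valence 4) → 1 H
  atom 3: C, bond orders sum to 3 (valence 4) → 1 H
  atom 4: C, bond orders sum to 1 (valence 4) → 3 H
  atom 5: O, bond orders sum to 2 (valence 2) → 0 H
  atom 6: C, bond orders sum to 1 (valence 4) → 3 H
  atom 7: C, bond orders sum to 3 (valence 4) → 1 H
  atom 8: C, bond orders sum to 3 (valence 4) → 1 H
  atom 9: O, bond orders sum to 2 (valence 2) → 0 H
  atom 10: C, bond orders sum to 3 (valence 4) → 1 H
  atom 11: F (halogen, monovalent) → 0 H
  atom 12: C, bond orders sum to 3 (valence 4) → 1 H
  atom 13: C, bond orders sum to 3 (valence 4) → 1 H
  atom 14: C, bond orders sum to 2 (valence 4) → 2 H
  atom 15: C, bond orders sum to 2 (valence 4) → 2 H
  atom 16: C, bond orders sum to 3 (valence 4) → 1 H
  atom 17: C, bond orders sum to 1 (valence 4) → 3 H
  atom 18: S, bond orders sum to 1 (valence 2) → 1 H
Totals → C:13, H:23, F:1, O:3, S:1.

C13H23FO3S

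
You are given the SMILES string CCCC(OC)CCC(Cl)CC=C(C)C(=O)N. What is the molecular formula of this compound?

Walk through each heavy atom and fill implicit hydrogens from standard valence (C 4, N 3, O 2, S 2, halogen 1):
  atom 1: C, bond orders sum to 1 (valence 4) → 3 H
  atom 2: C, bond orders sum to 2 (valence 4) → 2 H
  atom 3: C, bond orders sum to 2 (valence 4) → 2 H
  atom 4: C, bond orders sum to 3 (valence 4) → 1 H
  atom 5: O, bond orders sum to 2 (valence 2) → 0 H
  atom 6: C, bond orders sum to 1 (valence 4) → 3 H
  atom 7: C, bond orders sum to 2 (valence 4) → 2 H
  atom 8: C, bond orders sum to 2 (valence 4) → 2 H
  atom 9: C, bond orders sum to 3 (valence 4) → 1 H
  atom 10: Cl (halogen, monovalent) → 0 H
  atom 11: C, bond orders sum to 2 (valence 4) → 2 H
  atom 12: C, bond orders sum to 3 (valence 4) → 1 H
  atom 13: C, bond orders sum to 4 (valence 4) → 0 H
  atom 14: C, bond orders sum to 1 (valence 4) → 3 H
  atom 15: C, bond orders sum to 4 (valence 4) → 0 H
  atom 16: O, bond orders sum to 2 (valence 2) → 0 H
  atom 17: N, bond orders sum to 1 (valence 3) → 2 H
Totals → C:13, H:24, Cl:1, N:1, O:2.

C13H24ClNO2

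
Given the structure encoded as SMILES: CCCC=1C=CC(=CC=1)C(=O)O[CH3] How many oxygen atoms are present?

Scan the SMILES for O atoms (remember two-letter symbols like Cl and Br are single atoms).
Oxygen count: 2.

2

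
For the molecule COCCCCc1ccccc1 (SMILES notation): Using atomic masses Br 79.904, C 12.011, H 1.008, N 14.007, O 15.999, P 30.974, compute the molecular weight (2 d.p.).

First, the molecular formula is C11H16O (counting implicit H from valence).
  C: 11 × 12.011 = 132.121
  H: 16 × 1.008 = 16.128
  O: 1 × 15.999 = 15.999
Sum: 11×12.011 + 16×1.008 + 1×15.999 = 164.248 → 164.25 g/mol.

164.25 g/mol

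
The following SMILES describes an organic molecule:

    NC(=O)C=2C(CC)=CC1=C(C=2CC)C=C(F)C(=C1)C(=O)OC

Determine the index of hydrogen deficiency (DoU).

Molecular formula: C17H18FNO3.
DoU = (2C + 2 + N − H − X) / 2, where X is the halogen count and O/S are ignored.
    = (2·17 + 2 + 1 − 18 − 1) / 2 = 18 / 2 = 9.

9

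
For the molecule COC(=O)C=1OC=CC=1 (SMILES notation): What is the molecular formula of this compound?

C6H6O3

Walk through each heavy atom and fill implicit hydrogens from standard valence (C 4, N 3, O 2, S 2, halogen 1):
  atom 1: C, bond orders sum to 1 (valence 4) → 3 H
  atom 2: O, bond orders sum to 2 (valence 2) → 0 H
  atom 3: C, bond orders sum to 4 (valence 4) → 0 H
  atom 4: O, bond orders sum to 2 (valence 2) → 0 H
  atom 5: C, bond orders sum to 4 (valence 4) → 0 H
  atom 6: O, bond orders sum to 2 (valence 2) → 0 H
  atom 7: C, bond orders sum to 3 (valence 4) → 1 H
  atom 8: C, bond orders sum to 3 (valence 4) → 1 H
  atom 9: C, bond orders sum to 3 (valence 4) → 1 H
Totals → C:6, H:6, O:3.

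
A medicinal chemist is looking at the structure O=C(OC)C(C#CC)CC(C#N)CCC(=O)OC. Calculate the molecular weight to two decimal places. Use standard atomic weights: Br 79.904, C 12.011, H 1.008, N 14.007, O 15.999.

First, the molecular formula is C13H17NO4 (counting implicit H from valence).
  C: 13 × 12.011 = 156.143
  H: 17 × 1.008 = 17.136
  N: 1 × 14.007 = 14.007
  O: 4 × 15.999 = 63.996
Sum: 13×12.011 + 17×1.008 + 1×14.007 + 4×15.999 = 251.282 → 251.28 g/mol.

251.28 g/mol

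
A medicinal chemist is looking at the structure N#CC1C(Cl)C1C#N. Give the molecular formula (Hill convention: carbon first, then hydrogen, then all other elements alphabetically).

C5H3ClN2

Walk through each heavy atom and fill implicit hydrogens from standard valence (C 4, N 3, O 2, S 2, halogen 1):
  atom 1: N, bond orders sum to 3 (valence 3) → 0 H
  atom 2: C, bond orders sum to 4 (valence 4) → 0 H
  atom 3: C, bond orders sum to 3 (valence 4) → 1 H
  atom 4: C, bond orders sum to 3 (valence 4) → 1 H
  atom 5: Cl (halogen, monovalent) → 0 H
  atom 6: C, bond orders sum to 3 (valence 4) → 1 H
  atom 7: C, bond orders sum to 4 (valence 4) → 0 H
  atom 8: N, bond orders sum to 3 (valence 3) → 0 H
Totals → C:5, H:3, Cl:1, N:2.
In Hill order: C5H3ClN2.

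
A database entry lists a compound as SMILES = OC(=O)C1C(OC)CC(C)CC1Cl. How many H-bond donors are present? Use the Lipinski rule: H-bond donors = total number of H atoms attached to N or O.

Donors: find every N or O and count the H atoms it carries.
  atom 1 (O): bond orders sum to 1 → 1 H
  atom 3 (O): bond orders sum to 2 → 0 H
  atom 6 (O): bond orders sum to 2 → 0 H
Lipinski HBD = 1.

1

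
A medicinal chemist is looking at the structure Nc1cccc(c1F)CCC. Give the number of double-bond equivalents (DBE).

Molecular formula: C9H12FN.
DoU = (2C + 2 + N − H − X) / 2, where X is the halogen count and O/S are ignored.
    = (2·9 + 2 + 1 − 12 − 1) / 2 = 8 / 2 = 4.

4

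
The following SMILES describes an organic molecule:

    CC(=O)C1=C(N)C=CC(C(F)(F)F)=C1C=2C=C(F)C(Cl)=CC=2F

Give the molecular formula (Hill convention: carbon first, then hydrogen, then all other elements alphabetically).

Walk through each heavy atom and fill implicit hydrogens from standard valence (C 4, N 3, O 2, S 2, halogen 1):
  atom 1: C, bond orders sum to 1 (valence 4) → 3 H
  atom 2: C, bond orders sum to 4 (valence 4) → 0 H
  atom 3: O, bond orders sum to 2 (valence 2) → 0 H
  atom 4: C, bond orders sum to 4 (valence 4) → 0 H
  atom 5: C, bond orders sum to 4 (valence 4) → 0 H
  atom 6: N, bond orders sum to 1 (valence 3) → 2 H
  atom 7: C, bond orders sum to 3 (valence 4) → 1 H
  atom 8: C, bond orders sum to 3 (valence 4) → 1 H
  atom 9: C, bond orders sum to 4 (valence 4) → 0 H
  atom 10: C, bond orders sum to 4 (valence 4) → 0 H
  atom 11: F (halogen, monovalent) → 0 H
  atom 12: F (halogen, monovalent) → 0 H
  atom 13: F (halogen, monovalent) → 0 H
  atom 14: C, bond orders sum to 4 (valence 4) → 0 H
  atom 15: C, bond orders sum to 4 (valence 4) → 0 H
  atom 16: C, bond orders sum to 3 (valence 4) → 1 H
  atom 17: C, bond orders sum to 4 (valence 4) → 0 H
  atom 18: F (halogen, monovalent) → 0 H
  atom 19: C, bond orders sum to 4 (valence 4) → 0 H
  atom 20: Cl (halogen, monovalent) → 0 H
  atom 21: C, bond orders sum to 3 (valence 4) → 1 H
  atom 22: C, bond orders sum to 4 (valence 4) → 0 H
  atom 23: F (halogen, monovalent) → 0 H
Totals → C:15, H:9, Cl:1, F:5, N:1, O:1.

C15H9ClF5NO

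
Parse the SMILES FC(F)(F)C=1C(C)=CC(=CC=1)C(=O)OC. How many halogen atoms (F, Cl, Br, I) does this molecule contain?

Halogen atoms appear at heavy-atom positions 1, 3, 4 (3×F).
Other groups present: 1 ester.
Halogen count: 3.

3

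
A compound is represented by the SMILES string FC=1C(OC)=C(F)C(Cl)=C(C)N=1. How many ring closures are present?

In SMILES, each pair of matching ring-closure digits denotes one ring-closing bond; the number of such bonds equals the number of independent rings.
Ring-closure bonds here: 1.

1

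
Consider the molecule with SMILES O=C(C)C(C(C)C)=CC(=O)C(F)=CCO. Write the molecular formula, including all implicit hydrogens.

Walk through each heavy atom and fill implicit hydrogens from standard valence (C 4, N 3, O 2, S 2, halogen 1):
  atom 1: O, bond orders sum to 2 (valence 2) → 0 H
  atom 2: C, bond orders sum to 4 (valence 4) → 0 H
  atom 3: C, bond orders sum to 1 (valence 4) → 3 H
  atom 4: C, bond orders sum to 4 (valence 4) → 0 H
  atom 5: C, bond orders sum to 3 (valence 4) → 1 H
  atom 6: C, bond orders sum to 1 (valence 4) → 3 H
  atom 7: C, bond orders sum to 1 (valence 4) → 3 H
  atom 8: C, bond orders sum to 3 (valence 4) → 1 H
  atom 9: C, bond orders sum to 4 (valence 4) → 0 H
  atom 10: O, bond orders sum to 2 (valence 2) → 0 H
  atom 11: C, bond orders sum to 4 (valence 4) → 0 H
  atom 12: F (halogen, monovalent) → 0 H
  atom 13: C, bond orders sum to 3 (valence 4) → 1 H
  atom 14: C, bond orders sum to 2 (valence 4) → 2 H
  atom 15: O, bond orders sum to 1 (valence 2) → 1 H
Totals → C:11, H:15, F:1, O:3.
In Hill order: C11H15FO3.

C11H15FO3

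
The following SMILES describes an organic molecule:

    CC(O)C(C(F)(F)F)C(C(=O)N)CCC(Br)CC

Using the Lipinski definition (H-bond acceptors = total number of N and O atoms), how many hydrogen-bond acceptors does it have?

3

N atoms: 1; O atoms: 2.
Lipinski HBA = 1 + 2 = 3.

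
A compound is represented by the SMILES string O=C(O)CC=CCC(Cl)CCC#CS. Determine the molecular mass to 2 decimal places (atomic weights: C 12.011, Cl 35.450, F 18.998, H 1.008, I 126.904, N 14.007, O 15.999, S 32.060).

First, the molecular formula is C10H13ClO2S (counting implicit H from valence).
  C: 10 × 12.011 = 120.110
  Cl: 1 × 35.450 = 35.450
  H: 13 × 1.008 = 13.104
  O: 2 × 15.999 = 31.998
  S: 1 × 32.060 = 32.060
Sum: 10×12.011 + 1×35.450 + 13×1.008 + 2×15.999 + 1×32.060 = 232.722 → 232.72 g/mol.

232.72 g/mol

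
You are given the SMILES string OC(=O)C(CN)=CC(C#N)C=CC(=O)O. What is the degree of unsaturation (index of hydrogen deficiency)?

Degree of unsaturation = (number of rings) + (number of π bonds).
Ring closures in the SMILES: 0.
π bonds: 4 double bonds (each 1 DoU), 1 triple bond (each 2 DoU) → 6 DoU from unsaturation.
Total DoU = 0 + 6 = 6.

6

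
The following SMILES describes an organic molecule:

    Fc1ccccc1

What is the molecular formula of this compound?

C6H5F

Walk through each heavy atom and fill implicit hydrogens from standard valence (C 4, N 3, O 2, S 2, halogen 1); for lowercase aromatic atoms, an aromatic c carries 1 H when it has two neighbours and 0 H with three, and aromatic n carries 0 H:
  atom 1: F (halogen, monovalent) → 0 H
  atom 2: aromatic c, 3 neighbours → 0 H
  atom 3: aromatic c, 2 neighbours → 1 H
  atom 4: aromatic c, 2 neighbours → 1 H
  atom 5: aromatic c, 2 neighbours → 1 H
  atom 6: aromatic c, 2 neighbours → 1 H
  atom 7: aromatic c, 2 neighbours → 1 H
Totals → C:6, H:5, F:1.
In Hill order: C6H5F.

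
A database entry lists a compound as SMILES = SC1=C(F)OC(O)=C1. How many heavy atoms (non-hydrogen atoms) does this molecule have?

8

Every atom symbol written in the SMILES (organic subset) is one heavy atom; implicit H are not written.
Heavy atoms by element → C:4, F:1, O:2, S:1.
Total: 8.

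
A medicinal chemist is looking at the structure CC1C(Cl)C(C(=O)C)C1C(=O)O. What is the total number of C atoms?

Count every carbon token in the SMILES (each C, including those in ring-closure positions and inside branches).
Carbon count: 8.

8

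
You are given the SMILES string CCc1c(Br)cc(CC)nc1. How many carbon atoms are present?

Count every carbon token in the SMILES (each C, including those in ring-closure positions and inside branches).
Carbon count: 9.

9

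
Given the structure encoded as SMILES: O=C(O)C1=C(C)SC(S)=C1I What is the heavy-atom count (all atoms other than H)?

11

Every atom symbol written in the SMILES (organic subset) is one heavy atom; implicit H are not written.
Heavy atoms by element → C:6, I:1, O:2, S:2.
Total: 11.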